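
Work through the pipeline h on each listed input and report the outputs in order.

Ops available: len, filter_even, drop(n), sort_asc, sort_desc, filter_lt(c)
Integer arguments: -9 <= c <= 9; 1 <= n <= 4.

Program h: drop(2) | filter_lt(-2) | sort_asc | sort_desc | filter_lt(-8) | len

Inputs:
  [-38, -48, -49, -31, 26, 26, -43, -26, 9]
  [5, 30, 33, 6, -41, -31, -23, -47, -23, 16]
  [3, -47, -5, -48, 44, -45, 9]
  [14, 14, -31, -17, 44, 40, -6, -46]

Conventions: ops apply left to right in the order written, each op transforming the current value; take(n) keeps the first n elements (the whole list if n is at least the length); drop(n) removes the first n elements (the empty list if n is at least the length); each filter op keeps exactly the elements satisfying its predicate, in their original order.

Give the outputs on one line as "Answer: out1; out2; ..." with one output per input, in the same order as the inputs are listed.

Execution, op by op:
  [-38, -48, -49, -31, 26, 26, -43, -26, 9] -> [-49, -31, 26, 26, -43, -26, 9] -> [-49, -31, -43, -26] -> [-49, -43, -31, -26] -> [-26, -31, -43, -49] -> [-26, -31, -43, -49] -> 4
  [5, 30, 33, 6, -41, -31, -23, -47, -23, 16] -> [33, 6, -41, -31, -23, -47, -23, 16] -> [-41, -31, -23, -47, -23] -> [-47, -41, -31, -23, -23] -> [-23, -23, -31, -41, -47] -> [-23, -23, -31, -41, -47] -> 5
  [3, -47, -5, -48, 44, -45, 9] -> [-5, -48, 44, -45, 9] -> [-5, -48, -45] -> [-48, -45, -5] -> [-5, -45, -48] -> [-45, -48] -> 2
  [14, 14, -31, -17, 44, 40, -6, -46] -> [-31, -17, 44, 40, -6, -46] -> [-31, -17, -6, -46] -> [-46, -31, -17, -6] -> [-6, -17, -31, -46] -> [-17, -31, -46] -> 3

4; 5; 2; 3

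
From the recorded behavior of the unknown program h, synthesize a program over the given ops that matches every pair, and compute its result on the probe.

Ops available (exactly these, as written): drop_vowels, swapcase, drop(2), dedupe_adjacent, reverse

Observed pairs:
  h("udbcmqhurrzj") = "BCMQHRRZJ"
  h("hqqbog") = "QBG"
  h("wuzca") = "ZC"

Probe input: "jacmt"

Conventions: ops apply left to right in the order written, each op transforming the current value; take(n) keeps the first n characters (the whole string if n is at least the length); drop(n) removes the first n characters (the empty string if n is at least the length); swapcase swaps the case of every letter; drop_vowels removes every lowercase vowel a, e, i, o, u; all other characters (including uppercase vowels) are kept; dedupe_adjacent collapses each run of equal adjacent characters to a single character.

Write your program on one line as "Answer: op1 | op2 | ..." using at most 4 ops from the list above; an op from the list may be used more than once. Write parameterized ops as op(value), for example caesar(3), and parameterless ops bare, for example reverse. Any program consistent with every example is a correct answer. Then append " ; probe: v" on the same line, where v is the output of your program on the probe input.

drop(2) | drop_vowels | swapcase ; probe: "CMT"

Check, running the answer program on each example:
  "udbcmqhurrzj" -> "bcmqhurrzj" -> "bcmqhrrzj" -> "BCMQHRRZJ"
  "hqqbog" -> "qbog" -> "qbg" -> "QBG"
  "wuzca" -> "zca" -> "zc" -> "ZC"
  probe: "jacmt" -> "cmt" -> "cmt" -> "CMT"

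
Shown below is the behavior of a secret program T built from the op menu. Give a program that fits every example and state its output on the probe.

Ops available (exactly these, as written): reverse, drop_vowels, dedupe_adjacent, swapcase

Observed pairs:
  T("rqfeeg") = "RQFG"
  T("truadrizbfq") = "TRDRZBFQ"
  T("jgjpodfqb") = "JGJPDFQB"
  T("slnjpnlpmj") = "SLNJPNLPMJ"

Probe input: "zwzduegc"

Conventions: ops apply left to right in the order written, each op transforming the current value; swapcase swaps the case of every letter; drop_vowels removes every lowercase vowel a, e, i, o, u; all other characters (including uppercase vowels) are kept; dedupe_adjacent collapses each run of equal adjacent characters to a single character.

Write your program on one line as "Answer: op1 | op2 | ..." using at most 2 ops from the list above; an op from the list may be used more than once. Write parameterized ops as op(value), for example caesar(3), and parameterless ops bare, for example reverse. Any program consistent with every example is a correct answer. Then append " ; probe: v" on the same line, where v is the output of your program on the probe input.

drop_vowels | swapcase ; probe: "ZWZDGC"

Check, running the answer program on each example:
  "rqfeeg" -> "rqfg" -> "RQFG"
  "truadrizbfq" -> "trdrzbfq" -> "TRDRZBFQ"
  "jgjpodfqb" -> "jgjpdfqb" -> "JGJPDFQB"
  "slnjpnlpmj" -> "slnjpnlpmj" -> "SLNJPNLPMJ"
  probe: "zwzduegc" -> "zwzdgc" -> "ZWZDGC"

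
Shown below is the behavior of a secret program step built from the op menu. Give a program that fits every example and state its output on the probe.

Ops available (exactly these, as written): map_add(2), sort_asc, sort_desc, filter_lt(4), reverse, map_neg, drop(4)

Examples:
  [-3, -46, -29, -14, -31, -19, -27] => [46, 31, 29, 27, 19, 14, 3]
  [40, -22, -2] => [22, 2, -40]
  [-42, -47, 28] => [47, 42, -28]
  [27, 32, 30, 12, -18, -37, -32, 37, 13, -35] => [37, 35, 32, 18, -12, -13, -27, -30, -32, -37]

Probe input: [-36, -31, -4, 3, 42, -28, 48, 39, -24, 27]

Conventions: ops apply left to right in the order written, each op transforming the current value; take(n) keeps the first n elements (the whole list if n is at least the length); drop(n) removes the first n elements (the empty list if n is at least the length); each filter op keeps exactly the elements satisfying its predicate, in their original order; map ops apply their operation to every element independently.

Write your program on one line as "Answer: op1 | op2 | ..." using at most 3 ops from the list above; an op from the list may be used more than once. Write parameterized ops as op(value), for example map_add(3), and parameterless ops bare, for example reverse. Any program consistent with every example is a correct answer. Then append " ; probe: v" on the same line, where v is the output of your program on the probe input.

reverse | map_neg | sort_desc ; probe: [36, 31, 28, 24, 4, -3, -27, -39, -42, -48]

Check, running the answer program on each example:
  [-3, -46, -29, -14, -31, -19, -27] -> [-27, -19, -31, -14, -29, -46, -3] -> [27, 19, 31, 14, 29, 46, 3] -> [46, 31, 29, 27, 19, 14, 3]
  [40, -22, -2] -> [-2, -22, 40] -> [2, 22, -40] -> [22, 2, -40]
  [-42, -47, 28] -> [28, -47, -42] -> [-28, 47, 42] -> [47, 42, -28]
  [27, 32, 30, 12, -18, -37, -32, 37, 13, -35] -> [-35, 13, 37, -32, -37, -18, 12, 30, 32, 27] -> [35, -13, -37, 32, 37, 18, -12, -30, -32, -27] -> [37, 35, 32, 18, -12, -13, -27, -30, -32, -37]
  probe: [-36, -31, -4, 3, 42, -28, 48, 39, -24, 27] -> [27, -24, 39, 48, -28, 42, 3, -4, -31, -36] -> [-27, 24, -39, -48, 28, -42, -3, 4, 31, 36] -> [36, 31, 28, 24, 4, -3, -27, -39, -42, -48]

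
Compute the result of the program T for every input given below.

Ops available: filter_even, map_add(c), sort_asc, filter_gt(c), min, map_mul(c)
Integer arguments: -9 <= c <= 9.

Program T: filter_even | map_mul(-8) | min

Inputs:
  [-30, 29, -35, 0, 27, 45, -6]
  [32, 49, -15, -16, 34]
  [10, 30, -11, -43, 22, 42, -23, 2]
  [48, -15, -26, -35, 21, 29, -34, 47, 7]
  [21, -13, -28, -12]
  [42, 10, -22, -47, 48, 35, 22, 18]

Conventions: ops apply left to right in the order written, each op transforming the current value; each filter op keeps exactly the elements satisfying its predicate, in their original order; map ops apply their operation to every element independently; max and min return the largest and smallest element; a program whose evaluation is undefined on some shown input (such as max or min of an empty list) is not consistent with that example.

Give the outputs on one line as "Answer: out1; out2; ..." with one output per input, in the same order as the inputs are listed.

0; -272; -336; -384; 96; -384

Execution, op by op:
  [-30, 29, -35, 0, 27, 45, -6] -> [-30, 0, -6] -> [240, 0, 48] -> 0
  [32, 49, -15, -16, 34] -> [32, -16, 34] -> [-256, 128, -272] -> -272
  [10, 30, -11, -43, 22, 42, -23, 2] -> [10, 30, 22, 42, 2] -> [-80, -240, -176, -336, -16] -> -336
  [48, -15, -26, -35, 21, 29, -34, 47, 7] -> [48, -26, -34] -> [-384, 208, 272] -> -384
  [21, -13, -28, -12] -> [-28, -12] -> [224, 96] -> 96
  [42, 10, -22, -47, 48, 35, 22, 18] -> [42, 10, -22, 48, 22, 18] -> [-336, -80, 176, -384, -176, -144] -> -384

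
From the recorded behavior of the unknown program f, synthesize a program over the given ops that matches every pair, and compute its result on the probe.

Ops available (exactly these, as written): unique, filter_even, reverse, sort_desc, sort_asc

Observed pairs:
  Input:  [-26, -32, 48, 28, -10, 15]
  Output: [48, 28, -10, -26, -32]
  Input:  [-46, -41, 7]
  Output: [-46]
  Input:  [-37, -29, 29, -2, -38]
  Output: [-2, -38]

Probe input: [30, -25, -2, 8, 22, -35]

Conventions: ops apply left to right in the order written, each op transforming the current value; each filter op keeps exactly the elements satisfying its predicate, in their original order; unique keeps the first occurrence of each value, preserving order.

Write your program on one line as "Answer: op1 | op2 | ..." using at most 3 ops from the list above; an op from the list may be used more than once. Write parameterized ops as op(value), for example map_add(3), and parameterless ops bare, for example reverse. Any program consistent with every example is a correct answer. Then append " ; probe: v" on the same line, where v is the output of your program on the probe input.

sort_asc | filter_even | reverse ; probe: [30, 22, 8, -2]

Check, running the answer program on each example:
  [-26, -32, 48, 28, -10, 15] -> [-32, -26, -10, 15, 28, 48] -> [-32, -26, -10, 28, 48] -> [48, 28, -10, -26, -32]
  [-46, -41, 7] -> [-46, -41, 7] -> [-46] -> [-46]
  [-37, -29, 29, -2, -38] -> [-38, -37, -29, -2, 29] -> [-38, -2] -> [-2, -38]
  probe: [30, -25, -2, 8, 22, -35] -> [-35, -25, -2, 8, 22, 30] -> [-2, 8, 22, 30] -> [30, 22, 8, -2]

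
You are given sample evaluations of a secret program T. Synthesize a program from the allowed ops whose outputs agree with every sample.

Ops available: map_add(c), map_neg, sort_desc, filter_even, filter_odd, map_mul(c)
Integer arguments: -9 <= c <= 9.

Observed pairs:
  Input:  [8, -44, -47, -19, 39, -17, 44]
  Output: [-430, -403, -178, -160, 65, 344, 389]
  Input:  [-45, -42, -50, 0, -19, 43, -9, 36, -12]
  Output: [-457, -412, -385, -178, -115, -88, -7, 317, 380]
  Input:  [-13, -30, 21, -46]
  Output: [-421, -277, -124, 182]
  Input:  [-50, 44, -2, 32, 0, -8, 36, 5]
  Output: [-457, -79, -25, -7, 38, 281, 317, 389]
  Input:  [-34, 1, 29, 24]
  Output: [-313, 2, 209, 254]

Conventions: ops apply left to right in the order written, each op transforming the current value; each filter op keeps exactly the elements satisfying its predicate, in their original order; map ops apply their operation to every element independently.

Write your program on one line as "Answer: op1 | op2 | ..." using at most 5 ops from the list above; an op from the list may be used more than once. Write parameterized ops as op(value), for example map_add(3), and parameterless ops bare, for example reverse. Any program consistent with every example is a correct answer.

map_neg | sort_desc | map_mul(-9) | map_add(-7)

Check, running the answer program on each example:
  [8, -44, -47, -19, 39, -17, 44] -> [-8, 44, 47, 19, -39, 17, -44] -> [47, 44, 19, 17, -8, -39, -44] -> [-423, -396, -171, -153, 72, 351, 396] -> [-430, -403, -178, -160, 65, 344, 389]
  [-45, -42, -50, 0, -19, 43, -9, 36, -12] -> [45, 42, 50, 0, 19, -43, 9, -36, 12] -> [50, 45, 42, 19, 12, 9, 0, -36, -43] -> [-450, -405, -378, -171, -108, -81, 0, 324, 387] -> [-457, -412, -385, -178, -115, -88, -7, 317, 380]
  [-13, -30, 21, -46] -> [13, 30, -21, 46] -> [46, 30, 13, -21] -> [-414, -270, -117, 189] -> [-421, -277, -124, 182]
  [-50, 44, -2, 32, 0, -8, 36, 5] -> [50, -44, 2, -32, 0, 8, -36, -5] -> [50, 8, 2, 0, -5, -32, -36, -44] -> [-450, -72, -18, 0, 45, 288, 324, 396] -> [-457, -79, -25, -7, 38, 281, 317, 389]
  [-34, 1, 29, 24] -> [34, -1, -29, -24] -> [34, -1, -24, -29] -> [-306, 9, 216, 261] -> [-313, 2, 209, 254]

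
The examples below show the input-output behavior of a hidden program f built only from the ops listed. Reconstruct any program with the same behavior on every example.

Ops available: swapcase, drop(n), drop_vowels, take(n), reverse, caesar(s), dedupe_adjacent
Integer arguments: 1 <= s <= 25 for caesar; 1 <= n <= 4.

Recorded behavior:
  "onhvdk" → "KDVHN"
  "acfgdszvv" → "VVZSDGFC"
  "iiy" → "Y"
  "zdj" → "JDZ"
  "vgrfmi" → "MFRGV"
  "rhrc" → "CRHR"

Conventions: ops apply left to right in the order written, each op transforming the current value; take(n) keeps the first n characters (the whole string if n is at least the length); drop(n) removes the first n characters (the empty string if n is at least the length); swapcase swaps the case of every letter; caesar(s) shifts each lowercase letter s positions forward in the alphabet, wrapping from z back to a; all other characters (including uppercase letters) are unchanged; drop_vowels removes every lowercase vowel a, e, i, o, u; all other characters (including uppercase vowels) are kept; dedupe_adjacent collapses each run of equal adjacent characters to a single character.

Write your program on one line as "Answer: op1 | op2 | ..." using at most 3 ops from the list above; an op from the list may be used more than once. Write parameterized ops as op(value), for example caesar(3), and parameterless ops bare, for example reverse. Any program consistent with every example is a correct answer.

reverse | drop_vowels | swapcase

Check, running the answer program on each example:
  "onhvdk" -> "kdvhno" -> "kdvhn" -> "KDVHN"
  "acfgdszvv" -> "vvzsdgfca" -> "vvzsdgfc" -> "VVZSDGFC"
  "iiy" -> "yii" -> "y" -> "Y"
  "zdj" -> "jdz" -> "jdz" -> "JDZ"
  "vgrfmi" -> "imfrgv" -> "mfrgv" -> "MFRGV"
  "rhrc" -> "crhr" -> "crhr" -> "CRHR"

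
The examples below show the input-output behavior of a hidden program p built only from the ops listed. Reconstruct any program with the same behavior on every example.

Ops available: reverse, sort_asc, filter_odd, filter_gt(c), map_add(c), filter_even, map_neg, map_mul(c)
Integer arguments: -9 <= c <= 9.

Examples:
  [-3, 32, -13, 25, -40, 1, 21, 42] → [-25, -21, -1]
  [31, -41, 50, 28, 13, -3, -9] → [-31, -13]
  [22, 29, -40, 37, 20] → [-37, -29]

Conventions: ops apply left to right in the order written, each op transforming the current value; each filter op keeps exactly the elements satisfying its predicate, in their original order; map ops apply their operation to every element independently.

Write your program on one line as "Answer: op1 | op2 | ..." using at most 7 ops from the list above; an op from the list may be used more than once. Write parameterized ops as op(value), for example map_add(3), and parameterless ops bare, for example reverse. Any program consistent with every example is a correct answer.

reverse | filter_gt(-2) | sort_asc | map_neg | reverse | filter_odd

Check, running the answer program on each example:
  [-3, 32, -13, 25, -40, 1, 21, 42] -> [42, 21, 1, -40, 25, -13, 32, -3] -> [42, 21, 1, 25, 32] -> [1, 21, 25, 32, 42] -> [-1, -21, -25, -32, -42] -> [-42, -32, -25, -21, -1] -> [-25, -21, -1]
  [31, -41, 50, 28, 13, -3, -9] -> [-9, -3, 13, 28, 50, -41, 31] -> [13, 28, 50, 31] -> [13, 28, 31, 50] -> [-13, -28, -31, -50] -> [-50, -31, -28, -13] -> [-31, -13]
  [22, 29, -40, 37, 20] -> [20, 37, -40, 29, 22] -> [20, 37, 29, 22] -> [20, 22, 29, 37] -> [-20, -22, -29, -37] -> [-37, -29, -22, -20] -> [-37, -29]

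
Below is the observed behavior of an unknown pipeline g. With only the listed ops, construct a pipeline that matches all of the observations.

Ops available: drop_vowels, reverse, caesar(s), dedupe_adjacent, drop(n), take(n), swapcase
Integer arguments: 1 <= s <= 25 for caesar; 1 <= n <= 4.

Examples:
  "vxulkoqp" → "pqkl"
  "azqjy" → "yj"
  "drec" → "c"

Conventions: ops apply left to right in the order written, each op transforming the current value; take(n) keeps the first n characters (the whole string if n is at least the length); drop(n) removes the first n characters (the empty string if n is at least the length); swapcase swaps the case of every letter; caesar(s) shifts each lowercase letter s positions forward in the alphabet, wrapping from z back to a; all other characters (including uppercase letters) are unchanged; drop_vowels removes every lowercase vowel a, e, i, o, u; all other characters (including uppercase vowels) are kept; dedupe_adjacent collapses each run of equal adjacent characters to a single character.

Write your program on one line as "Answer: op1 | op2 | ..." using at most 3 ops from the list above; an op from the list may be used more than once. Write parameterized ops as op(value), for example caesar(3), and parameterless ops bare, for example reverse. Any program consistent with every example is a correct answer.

drop(3) | reverse | drop_vowels

Check, running the answer program on each example:
  "vxulkoqp" -> "lkoqp" -> "pqokl" -> "pqkl"
  "azqjy" -> "jy" -> "yj" -> "yj"
  "drec" -> "c" -> "c" -> "c"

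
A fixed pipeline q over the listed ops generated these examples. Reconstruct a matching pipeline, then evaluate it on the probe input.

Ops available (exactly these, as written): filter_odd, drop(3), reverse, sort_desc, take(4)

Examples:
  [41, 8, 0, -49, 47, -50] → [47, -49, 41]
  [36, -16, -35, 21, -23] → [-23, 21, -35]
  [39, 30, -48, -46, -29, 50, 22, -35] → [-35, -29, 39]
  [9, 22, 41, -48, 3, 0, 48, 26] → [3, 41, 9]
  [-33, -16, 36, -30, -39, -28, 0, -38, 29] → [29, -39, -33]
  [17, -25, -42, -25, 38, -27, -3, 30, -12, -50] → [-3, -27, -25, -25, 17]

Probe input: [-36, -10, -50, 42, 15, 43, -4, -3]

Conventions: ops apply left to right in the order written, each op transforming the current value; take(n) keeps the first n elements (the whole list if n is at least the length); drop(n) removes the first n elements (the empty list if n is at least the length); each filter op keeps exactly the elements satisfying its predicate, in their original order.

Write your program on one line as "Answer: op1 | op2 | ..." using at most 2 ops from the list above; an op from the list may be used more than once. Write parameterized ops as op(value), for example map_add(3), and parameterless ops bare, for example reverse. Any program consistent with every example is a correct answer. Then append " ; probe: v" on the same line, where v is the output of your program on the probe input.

reverse | filter_odd ; probe: [-3, 43, 15]

Check, running the answer program on each example:
  [41, 8, 0, -49, 47, -50] -> [-50, 47, -49, 0, 8, 41] -> [47, -49, 41]
  [36, -16, -35, 21, -23] -> [-23, 21, -35, -16, 36] -> [-23, 21, -35]
  [39, 30, -48, -46, -29, 50, 22, -35] -> [-35, 22, 50, -29, -46, -48, 30, 39] -> [-35, -29, 39]
  [9, 22, 41, -48, 3, 0, 48, 26] -> [26, 48, 0, 3, -48, 41, 22, 9] -> [3, 41, 9]
  [-33, -16, 36, -30, -39, -28, 0, -38, 29] -> [29, -38, 0, -28, -39, -30, 36, -16, -33] -> [29, -39, -33]
  [17, -25, -42, -25, 38, -27, -3, 30, -12, -50] -> [-50, -12, 30, -3, -27, 38, -25, -42, -25, 17] -> [-3, -27, -25, -25, 17]
  probe: [-36, -10, -50, 42, 15, 43, -4, -3] -> [-3, -4, 43, 15, 42, -50, -10, -36] -> [-3, 43, 15]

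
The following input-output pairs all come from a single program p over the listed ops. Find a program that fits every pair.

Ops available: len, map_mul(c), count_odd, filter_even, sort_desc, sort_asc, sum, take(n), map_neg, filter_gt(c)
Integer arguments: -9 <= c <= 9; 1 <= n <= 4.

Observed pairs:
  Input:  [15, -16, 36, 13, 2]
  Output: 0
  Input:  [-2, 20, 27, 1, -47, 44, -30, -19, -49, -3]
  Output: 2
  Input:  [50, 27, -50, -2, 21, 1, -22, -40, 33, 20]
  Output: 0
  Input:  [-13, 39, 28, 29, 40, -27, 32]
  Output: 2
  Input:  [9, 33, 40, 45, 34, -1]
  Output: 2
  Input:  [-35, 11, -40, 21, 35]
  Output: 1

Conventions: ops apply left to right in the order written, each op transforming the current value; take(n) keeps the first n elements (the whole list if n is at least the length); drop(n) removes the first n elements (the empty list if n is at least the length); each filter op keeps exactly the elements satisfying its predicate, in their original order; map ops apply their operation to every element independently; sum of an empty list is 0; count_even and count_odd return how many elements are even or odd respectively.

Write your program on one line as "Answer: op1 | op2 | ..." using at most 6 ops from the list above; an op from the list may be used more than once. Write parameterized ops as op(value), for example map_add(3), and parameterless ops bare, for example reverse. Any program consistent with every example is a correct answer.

map_neg | sort_desc | take(2) | map_neg | count_odd

Check, running the answer program on each example:
  [15, -16, 36, 13, 2] -> [-15, 16, -36, -13, -2] -> [16, -2, -13, -15, -36] -> [16, -2] -> [-16, 2] -> 0
  [-2, 20, 27, 1, -47, 44, -30, -19, -49, -3] -> [2, -20, -27, -1, 47, -44, 30, 19, 49, 3] -> [49, 47, 30, 19, 3, 2, -1, -20, -27, -44] -> [49, 47] -> [-49, -47] -> 2
  [50, 27, -50, -2, 21, 1, -22, -40, 33, 20] -> [-50, -27, 50, 2, -21, -1, 22, 40, -33, -20] -> [50, 40, 22, 2, -1, -20, -21, -27, -33, -50] -> [50, 40] -> [-50, -40] -> 0
  [-13, 39, 28, 29, 40, -27, 32] -> [13, -39, -28, -29, -40, 27, -32] -> [27, 13, -28, -29, -32, -39, -40] -> [27, 13] -> [-27, -13] -> 2
  [9, 33, 40, 45, 34, -1] -> [-9, -33, -40, -45, -34, 1] -> [1, -9, -33, -34, -40, -45] -> [1, -9] -> [-1, 9] -> 2
  [-35, 11, -40, 21, 35] -> [35, -11, 40, -21, -35] -> [40, 35, -11, -21, -35] -> [40, 35] -> [-40, -35] -> 1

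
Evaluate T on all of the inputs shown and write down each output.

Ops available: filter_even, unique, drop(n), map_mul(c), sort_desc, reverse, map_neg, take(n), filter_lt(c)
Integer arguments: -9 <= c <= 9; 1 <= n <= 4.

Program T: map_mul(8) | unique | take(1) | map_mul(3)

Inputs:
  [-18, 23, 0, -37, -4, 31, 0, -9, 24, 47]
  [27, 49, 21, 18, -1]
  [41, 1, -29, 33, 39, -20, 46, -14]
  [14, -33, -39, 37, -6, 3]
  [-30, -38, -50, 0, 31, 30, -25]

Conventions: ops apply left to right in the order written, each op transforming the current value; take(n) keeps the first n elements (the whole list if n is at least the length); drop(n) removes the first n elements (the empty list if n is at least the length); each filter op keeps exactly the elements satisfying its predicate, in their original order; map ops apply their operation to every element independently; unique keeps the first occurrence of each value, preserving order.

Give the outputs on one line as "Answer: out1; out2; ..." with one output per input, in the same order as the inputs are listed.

Execution, op by op:
  [-18, 23, 0, -37, -4, 31, 0, -9, 24, 47] -> [-144, 184, 0, -296, -32, 248, 0, -72, 192, 376] -> [-144, 184, 0, -296, -32, 248, -72, 192, 376] -> [-144] -> [-432]
  [27, 49, 21, 18, -1] -> [216, 392, 168, 144, -8] -> [216, 392, 168, 144, -8] -> [216] -> [648]
  [41, 1, -29, 33, 39, -20, 46, -14] -> [328, 8, -232, 264, 312, -160, 368, -112] -> [328, 8, -232, 264, 312, -160, 368, -112] -> [328] -> [984]
  [14, -33, -39, 37, -6, 3] -> [112, -264, -312, 296, -48, 24] -> [112, -264, -312, 296, -48, 24] -> [112] -> [336]
  [-30, -38, -50, 0, 31, 30, -25] -> [-240, -304, -400, 0, 248, 240, -200] -> [-240, -304, -400, 0, 248, 240, -200] -> [-240] -> [-720]

[-432]; [648]; [984]; [336]; [-720]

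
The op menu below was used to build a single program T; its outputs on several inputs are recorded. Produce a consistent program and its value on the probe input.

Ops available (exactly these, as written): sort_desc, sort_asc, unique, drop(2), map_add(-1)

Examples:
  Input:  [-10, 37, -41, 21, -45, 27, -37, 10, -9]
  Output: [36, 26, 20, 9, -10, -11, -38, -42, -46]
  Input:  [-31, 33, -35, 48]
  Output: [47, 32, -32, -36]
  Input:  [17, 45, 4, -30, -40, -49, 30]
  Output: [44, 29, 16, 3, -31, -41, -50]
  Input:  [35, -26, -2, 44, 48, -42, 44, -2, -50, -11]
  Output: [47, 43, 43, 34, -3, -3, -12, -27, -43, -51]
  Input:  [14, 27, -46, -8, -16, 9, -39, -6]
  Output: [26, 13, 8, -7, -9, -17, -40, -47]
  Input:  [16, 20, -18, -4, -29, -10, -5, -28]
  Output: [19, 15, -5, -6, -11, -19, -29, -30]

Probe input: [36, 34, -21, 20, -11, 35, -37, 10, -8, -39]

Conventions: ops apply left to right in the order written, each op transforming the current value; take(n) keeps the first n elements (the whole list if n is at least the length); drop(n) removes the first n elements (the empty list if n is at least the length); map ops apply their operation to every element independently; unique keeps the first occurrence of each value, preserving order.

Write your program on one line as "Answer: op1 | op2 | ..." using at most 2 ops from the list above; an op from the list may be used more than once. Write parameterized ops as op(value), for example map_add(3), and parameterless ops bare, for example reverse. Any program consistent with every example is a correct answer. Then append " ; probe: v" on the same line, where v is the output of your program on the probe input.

sort_desc | map_add(-1) ; probe: [35, 34, 33, 19, 9, -9, -12, -22, -38, -40]

Check, running the answer program on each example:
  [-10, 37, -41, 21, -45, 27, -37, 10, -9] -> [37, 27, 21, 10, -9, -10, -37, -41, -45] -> [36, 26, 20, 9, -10, -11, -38, -42, -46]
  [-31, 33, -35, 48] -> [48, 33, -31, -35] -> [47, 32, -32, -36]
  [17, 45, 4, -30, -40, -49, 30] -> [45, 30, 17, 4, -30, -40, -49] -> [44, 29, 16, 3, -31, -41, -50]
  [35, -26, -2, 44, 48, -42, 44, -2, -50, -11] -> [48, 44, 44, 35, -2, -2, -11, -26, -42, -50] -> [47, 43, 43, 34, -3, -3, -12, -27, -43, -51]
  [14, 27, -46, -8, -16, 9, -39, -6] -> [27, 14, 9, -6, -8, -16, -39, -46] -> [26, 13, 8, -7, -9, -17, -40, -47]
  [16, 20, -18, -4, -29, -10, -5, -28] -> [20, 16, -4, -5, -10, -18, -28, -29] -> [19, 15, -5, -6, -11, -19, -29, -30]
  probe: [36, 34, -21, 20, -11, 35, -37, 10, -8, -39] -> [36, 35, 34, 20, 10, -8, -11, -21, -37, -39] -> [35, 34, 33, 19, 9, -9, -12, -22, -38, -40]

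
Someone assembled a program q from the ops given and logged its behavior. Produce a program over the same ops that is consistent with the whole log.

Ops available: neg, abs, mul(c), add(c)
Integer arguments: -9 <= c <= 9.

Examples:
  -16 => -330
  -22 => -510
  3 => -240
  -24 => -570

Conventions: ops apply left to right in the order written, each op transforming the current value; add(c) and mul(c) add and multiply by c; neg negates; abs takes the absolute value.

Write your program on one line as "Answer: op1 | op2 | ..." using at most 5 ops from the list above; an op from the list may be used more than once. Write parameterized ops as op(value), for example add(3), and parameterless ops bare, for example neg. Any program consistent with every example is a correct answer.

add(-3) | add(8) | mul(-6) | abs | mul(-5)

Check, running the answer program on each example:
  -16 -> -19 -> -11 -> 66 -> 66 -> -330
  -22 -> -25 -> -17 -> 102 -> 102 -> -510
  3 -> 0 -> 8 -> -48 -> 48 -> -240
  -24 -> -27 -> -19 -> 114 -> 114 -> -570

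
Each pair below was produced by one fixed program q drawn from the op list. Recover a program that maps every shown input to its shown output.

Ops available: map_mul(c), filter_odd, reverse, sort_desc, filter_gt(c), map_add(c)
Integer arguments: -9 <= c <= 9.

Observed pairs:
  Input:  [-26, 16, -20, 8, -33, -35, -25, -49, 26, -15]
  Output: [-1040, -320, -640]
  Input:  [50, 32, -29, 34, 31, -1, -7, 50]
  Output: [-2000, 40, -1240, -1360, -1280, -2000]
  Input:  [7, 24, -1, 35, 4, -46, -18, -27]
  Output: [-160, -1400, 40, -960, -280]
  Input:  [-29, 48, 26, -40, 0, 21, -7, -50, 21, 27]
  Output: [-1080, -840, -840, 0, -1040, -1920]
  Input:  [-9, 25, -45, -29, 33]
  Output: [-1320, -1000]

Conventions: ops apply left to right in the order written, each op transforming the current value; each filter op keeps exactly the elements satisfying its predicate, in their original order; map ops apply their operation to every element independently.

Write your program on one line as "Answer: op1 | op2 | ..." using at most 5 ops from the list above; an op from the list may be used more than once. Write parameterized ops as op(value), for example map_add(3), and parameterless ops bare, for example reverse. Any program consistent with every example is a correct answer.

filter_gt(-6) | map_mul(8) | reverse | map_mul(-5)

Check, running the answer program on each example:
  [-26, 16, -20, 8, -33, -35, -25, -49, 26, -15] -> [16, 8, 26] -> [128, 64, 208] -> [208, 64, 128] -> [-1040, -320, -640]
  [50, 32, -29, 34, 31, -1, -7, 50] -> [50, 32, 34, 31, -1, 50] -> [400, 256, 272, 248, -8, 400] -> [400, -8, 248, 272, 256, 400] -> [-2000, 40, -1240, -1360, -1280, -2000]
  [7, 24, -1, 35, 4, -46, -18, -27] -> [7, 24, -1, 35, 4] -> [56, 192, -8, 280, 32] -> [32, 280, -8, 192, 56] -> [-160, -1400, 40, -960, -280]
  [-29, 48, 26, -40, 0, 21, -7, -50, 21, 27] -> [48, 26, 0, 21, 21, 27] -> [384, 208, 0, 168, 168, 216] -> [216, 168, 168, 0, 208, 384] -> [-1080, -840, -840, 0, -1040, -1920]
  [-9, 25, -45, -29, 33] -> [25, 33] -> [200, 264] -> [264, 200] -> [-1320, -1000]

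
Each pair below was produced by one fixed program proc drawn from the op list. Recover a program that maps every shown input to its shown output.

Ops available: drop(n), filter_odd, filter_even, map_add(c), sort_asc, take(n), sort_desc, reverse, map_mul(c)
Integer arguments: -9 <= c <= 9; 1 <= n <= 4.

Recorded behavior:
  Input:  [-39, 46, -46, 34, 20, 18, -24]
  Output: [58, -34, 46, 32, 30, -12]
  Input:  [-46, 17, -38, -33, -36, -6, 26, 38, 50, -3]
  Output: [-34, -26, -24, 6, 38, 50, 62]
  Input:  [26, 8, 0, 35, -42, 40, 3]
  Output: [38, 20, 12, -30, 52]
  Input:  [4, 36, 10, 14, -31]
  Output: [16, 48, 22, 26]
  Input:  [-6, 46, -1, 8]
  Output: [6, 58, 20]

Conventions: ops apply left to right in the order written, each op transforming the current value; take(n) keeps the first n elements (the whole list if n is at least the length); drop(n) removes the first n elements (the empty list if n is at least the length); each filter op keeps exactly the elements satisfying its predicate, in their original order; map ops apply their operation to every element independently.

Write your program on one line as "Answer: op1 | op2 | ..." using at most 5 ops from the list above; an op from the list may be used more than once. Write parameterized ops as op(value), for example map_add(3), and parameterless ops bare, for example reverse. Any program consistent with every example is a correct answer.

reverse | map_add(4) | filter_even | reverse | map_add(8)

Check, running the answer program on each example:
  [-39, 46, -46, 34, 20, 18, -24] -> [-24, 18, 20, 34, -46, 46, -39] -> [-20, 22, 24, 38, -42, 50, -35] -> [-20, 22, 24, 38, -42, 50] -> [50, -42, 38, 24, 22, -20] -> [58, -34, 46, 32, 30, -12]
  [-46, 17, -38, -33, -36, -6, 26, 38, 50, -3] -> [-3, 50, 38, 26, -6, -36, -33, -38, 17, -46] -> [1, 54, 42, 30, -2, -32, -29, -34, 21, -42] -> [54, 42, 30, -2, -32, -34, -42] -> [-42, -34, -32, -2, 30, 42, 54] -> [-34, -26, -24, 6, 38, 50, 62]
  [26, 8, 0, 35, -42, 40, 3] -> [3, 40, -42, 35, 0, 8, 26] -> [7, 44, -38, 39, 4, 12, 30] -> [44, -38, 4, 12, 30] -> [30, 12, 4, -38, 44] -> [38, 20, 12, -30, 52]
  [4, 36, 10, 14, -31] -> [-31, 14, 10, 36, 4] -> [-27, 18, 14, 40, 8] -> [18, 14, 40, 8] -> [8, 40, 14, 18] -> [16, 48, 22, 26]
  [-6, 46, -1, 8] -> [8, -1, 46, -6] -> [12, 3, 50, -2] -> [12, 50, -2] -> [-2, 50, 12] -> [6, 58, 20]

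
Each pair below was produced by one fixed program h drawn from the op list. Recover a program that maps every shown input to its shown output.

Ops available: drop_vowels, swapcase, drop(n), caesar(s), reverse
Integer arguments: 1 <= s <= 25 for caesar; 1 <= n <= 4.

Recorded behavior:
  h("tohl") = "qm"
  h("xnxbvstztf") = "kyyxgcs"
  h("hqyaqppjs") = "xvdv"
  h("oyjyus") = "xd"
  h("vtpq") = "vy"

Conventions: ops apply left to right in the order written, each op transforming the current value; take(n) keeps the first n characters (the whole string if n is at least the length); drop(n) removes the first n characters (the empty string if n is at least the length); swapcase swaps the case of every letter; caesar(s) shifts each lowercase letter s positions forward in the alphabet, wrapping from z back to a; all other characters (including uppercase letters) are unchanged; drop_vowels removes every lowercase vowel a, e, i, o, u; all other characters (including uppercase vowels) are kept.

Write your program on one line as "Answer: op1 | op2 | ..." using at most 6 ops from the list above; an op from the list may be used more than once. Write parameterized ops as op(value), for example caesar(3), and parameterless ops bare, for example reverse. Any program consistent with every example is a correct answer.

drop_vowels | caesar(5) | drop(1) | reverse | drop_vowels

Check, running the answer program on each example:
  "tohl" -> "thl" -> "ymq" -> "mq" -> "qm" -> "qm"
  "xnxbvstztf" -> "xnxbvstztf" -> "cscgaxyeyk" -> "scgaxyeyk" -> "kyeyxagcs" -> "kyyxgcs"
  "hqyaqppjs" -> "hqyqppjs" -> "mvdvuuox" -> "vdvuuox" -> "xouuvdv" -> "xvdv"
  "oyjyus" -> "yjys" -> "dodx" -> "odx" -> "xdo" -> "xd"
  "vtpq" -> "vtpq" -> "ayuv" -> "yuv" -> "vuy" -> "vy"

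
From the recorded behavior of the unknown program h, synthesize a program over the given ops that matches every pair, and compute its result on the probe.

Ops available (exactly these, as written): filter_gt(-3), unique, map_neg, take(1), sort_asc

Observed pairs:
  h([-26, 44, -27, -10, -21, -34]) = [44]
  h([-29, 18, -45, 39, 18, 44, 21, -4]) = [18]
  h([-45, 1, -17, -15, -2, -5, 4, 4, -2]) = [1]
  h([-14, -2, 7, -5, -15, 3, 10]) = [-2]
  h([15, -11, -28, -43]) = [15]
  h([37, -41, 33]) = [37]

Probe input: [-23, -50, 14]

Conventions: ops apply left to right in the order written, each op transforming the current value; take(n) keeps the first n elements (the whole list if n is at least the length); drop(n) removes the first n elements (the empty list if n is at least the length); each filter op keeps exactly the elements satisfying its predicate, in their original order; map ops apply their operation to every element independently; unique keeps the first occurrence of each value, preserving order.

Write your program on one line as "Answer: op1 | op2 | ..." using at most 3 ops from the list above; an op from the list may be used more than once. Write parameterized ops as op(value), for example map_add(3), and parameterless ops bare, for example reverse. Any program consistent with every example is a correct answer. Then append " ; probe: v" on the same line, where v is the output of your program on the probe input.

filter_gt(-3) | unique | take(1) ; probe: [14]

Check, running the answer program on each example:
  [-26, 44, -27, -10, -21, -34] -> [44] -> [44] -> [44]
  [-29, 18, -45, 39, 18, 44, 21, -4] -> [18, 39, 18, 44, 21] -> [18, 39, 44, 21] -> [18]
  [-45, 1, -17, -15, -2, -5, 4, 4, -2] -> [1, -2, 4, 4, -2] -> [1, -2, 4] -> [1]
  [-14, -2, 7, -5, -15, 3, 10] -> [-2, 7, 3, 10] -> [-2, 7, 3, 10] -> [-2]
  [15, -11, -28, -43] -> [15] -> [15] -> [15]
  [37, -41, 33] -> [37, 33] -> [37, 33] -> [37]
  probe: [-23, -50, 14] -> [14] -> [14] -> [14]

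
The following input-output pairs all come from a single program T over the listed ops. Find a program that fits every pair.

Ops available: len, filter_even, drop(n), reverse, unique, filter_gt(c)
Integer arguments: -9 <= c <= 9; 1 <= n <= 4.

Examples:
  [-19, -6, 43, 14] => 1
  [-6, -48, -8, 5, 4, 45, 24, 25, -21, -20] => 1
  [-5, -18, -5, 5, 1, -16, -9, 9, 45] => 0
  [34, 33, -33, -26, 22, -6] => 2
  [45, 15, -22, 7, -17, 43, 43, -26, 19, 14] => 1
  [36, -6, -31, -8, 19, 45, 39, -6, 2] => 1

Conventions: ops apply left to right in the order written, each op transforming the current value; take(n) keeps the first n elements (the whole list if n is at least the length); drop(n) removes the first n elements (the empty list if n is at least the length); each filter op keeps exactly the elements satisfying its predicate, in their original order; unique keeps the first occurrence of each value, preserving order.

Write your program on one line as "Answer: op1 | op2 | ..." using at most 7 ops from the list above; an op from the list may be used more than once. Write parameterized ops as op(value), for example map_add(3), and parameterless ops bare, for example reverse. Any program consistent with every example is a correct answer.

reverse | filter_gt(-2) | filter_gt(7) | reverse | filter_even | len

Check, running the answer program on each example:
  [-19, -6, 43, 14] -> [14, 43, -6, -19] -> [14, 43] -> [14, 43] -> [43, 14] -> [14] -> 1
  [-6, -48, -8, 5, 4, 45, 24, 25, -21, -20] -> [-20, -21, 25, 24, 45, 4, 5, -8, -48, -6] -> [25, 24, 45, 4, 5] -> [25, 24, 45] -> [45, 24, 25] -> [24] -> 1
  [-5, -18, -5, 5, 1, -16, -9, 9, 45] -> [45, 9, -9, -16, 1, 5, -5, -18, -5] -> [45, 9, 1, 5] -> [45, 9] -> [9, 45] -> [] -> 0
  [34, 33, -33, -26, 22, -6] -> [-6, 22, -26, -33, 33, 34] -> [22, 33, 34] -> [22, 33, 34] -> [34, 33, 22] -> [34, 22] -> 2
  [45, 15, -22, 7, -17, 43, 43, -26, 19, 14] -> [14, 19, -26, 43, 43, -17, 7, -22, 15, 45] -> [14, 19, 43, 43, 7, 15, 45] -> [14, 19, 43, 43, 15, 45] -> [45, 15, 43, 43, 19, 14] -> [14] -> 1
  [36, -6, -31, -8, 19, 45, 39, -6, 2] -> [2, -6, 39, 45, 19, -8, -31, -6, 36] -> [2, 39, 45, 19, 36] -> [39, 45, 19, 36] -> [36, 19, 45, 39] -> [36] -> 1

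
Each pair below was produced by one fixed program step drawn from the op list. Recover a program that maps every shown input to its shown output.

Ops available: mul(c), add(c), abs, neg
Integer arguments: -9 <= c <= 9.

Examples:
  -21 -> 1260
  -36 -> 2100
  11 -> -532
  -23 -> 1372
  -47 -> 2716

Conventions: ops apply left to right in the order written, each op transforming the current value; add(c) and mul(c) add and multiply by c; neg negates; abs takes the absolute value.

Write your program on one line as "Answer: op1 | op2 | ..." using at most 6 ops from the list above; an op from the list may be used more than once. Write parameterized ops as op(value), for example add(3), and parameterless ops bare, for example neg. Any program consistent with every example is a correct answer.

neg | mul(-8) | add(-5) | add(-7) | mul(-7)

Check, running the answer program on each example:
  -21 -> 21 -> -168 -> -173 -> -180 -> 1260
  -36 -> 36 -> -288 -> -293 -> -300 -> 2100
  11 -> -11 -> 88 -> 83 -> 76 -> -532
  -23 -> 23 -> -184 -> -189 -> -196 -> 1372
  -47 -> 47 -> -376 -> -381 -> -388 -> 2716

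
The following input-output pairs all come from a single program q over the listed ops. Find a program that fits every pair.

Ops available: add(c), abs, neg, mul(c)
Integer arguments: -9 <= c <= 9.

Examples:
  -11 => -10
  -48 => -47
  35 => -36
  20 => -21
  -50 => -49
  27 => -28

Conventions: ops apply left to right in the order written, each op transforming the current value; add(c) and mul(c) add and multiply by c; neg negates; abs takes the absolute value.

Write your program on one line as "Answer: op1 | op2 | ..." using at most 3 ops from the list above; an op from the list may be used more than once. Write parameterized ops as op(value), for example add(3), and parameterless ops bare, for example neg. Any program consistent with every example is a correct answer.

add(1) | abs | neg

Check, running the answer program on each example:
  -11 -> -10 -> 10 -> -10
  -48 -> -47 -> 47 -> -47
  35 -> 36 -> 36 -> -36
  20 -> 21 -> 21 -> -21
  -50 -> -49 -> 49 -> -49
  27 -> 28 -> 28 -> -28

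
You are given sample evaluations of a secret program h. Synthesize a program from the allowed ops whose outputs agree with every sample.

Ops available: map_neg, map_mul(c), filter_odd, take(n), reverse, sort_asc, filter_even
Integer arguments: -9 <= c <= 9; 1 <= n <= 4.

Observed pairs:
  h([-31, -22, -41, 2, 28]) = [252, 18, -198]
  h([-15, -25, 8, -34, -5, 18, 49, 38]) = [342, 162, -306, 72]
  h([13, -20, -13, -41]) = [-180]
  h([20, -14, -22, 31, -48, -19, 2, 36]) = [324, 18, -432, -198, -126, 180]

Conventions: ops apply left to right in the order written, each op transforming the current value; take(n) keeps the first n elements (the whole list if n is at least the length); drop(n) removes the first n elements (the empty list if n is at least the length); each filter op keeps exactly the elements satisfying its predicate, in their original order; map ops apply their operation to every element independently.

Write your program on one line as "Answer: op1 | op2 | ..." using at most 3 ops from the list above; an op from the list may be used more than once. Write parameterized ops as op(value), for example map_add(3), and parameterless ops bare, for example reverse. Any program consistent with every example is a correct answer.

map_mul(9) | reverse | filter_even

Check, running the answer program on each example:
  [-31, -22, -41, 2, 28] -> [-279, -198, -369, 18, 252] -> [252, 18, -369, -198, -279] -> [252, 18, -198]
  [-15, -25, 8, -34, -5, 18, 49, 38] -> [-135, -225, 72, -306, -45, 162, 441, 342] -> [342, 441, 162, -45, -306, 72, -225, -135] -> [342, 162, -306, 72]
  [13, -20, -13, -41] -> [117, -180, -117, -369] -> [-369, -117, -180, 117] -> [-180]
  [20, -14, -22, 31, -48, -19, 2, 36] -> [180, -126, -198, 279, -432, -171, 18, 324] -> [324, 18, -171, -432, 279, -198, -126, 180] -> [324, 18, -432, -198, -126, 180]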